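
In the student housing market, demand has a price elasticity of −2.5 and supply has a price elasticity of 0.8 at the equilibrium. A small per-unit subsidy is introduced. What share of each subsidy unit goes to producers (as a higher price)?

For a small subsidy around the equilibrium, the benefit split depends on the relative slopes, which at a point are proportional to the elasticities.
Buyer share = εs/(εs + |εd|) = 0.8/(0.8 + 2.5) = 8/33; seller share = |εd|/(εs + |εd|) = 25/33.
So producers capture 25/33 of the subsidy.

Producer share = 25/33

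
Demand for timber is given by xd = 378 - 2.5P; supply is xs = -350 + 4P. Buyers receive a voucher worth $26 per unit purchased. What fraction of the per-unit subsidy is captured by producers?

Pre-subsidy: 378 - 2.5P = -350 + 4P gives P* = 112, x* = 98.
With the rebate, buyers effectively pay Pb = Ps − 26, where Ps is the price sellers receive.
Demand in terms of Ps becomes xd = 378 − 2.5(Ps − 26) = 443 - 2.5Ps. Setting this equal to supply: 443 - 2.5Ps = -350 + 4Ps, so Ps = 122.
Buyers pay Pb = 122 − 26 = 96; x' = -350 + 4·122 = 138.
Buyers' price falls by P* − Pb = 112 − 96 = 16; sellers' price rises by Ps − P* = 122 − 112 = 10.
So producers capture 10/26 = 5/13 of each unit of subsidy.

Producer share = 5/13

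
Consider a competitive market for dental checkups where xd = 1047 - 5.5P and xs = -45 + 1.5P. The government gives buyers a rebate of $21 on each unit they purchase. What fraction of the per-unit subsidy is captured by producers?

Pre-subsidy: 1047 - 5.5P = -45 + 1.5P gives P* = 156, x* = 189.
With the rebate, buyers effectively pay Pb = Ps − 21, where Ps is the price sellers receive.
Demand in terms of Ps becomes xd = 1047 − 5.5(Ps − 21) = 1162.5 - 5.5Ps. Setting this equal to supply: 1162.5 - 5.5Ps = -45 + 1.5Ps, so Ps = 172.5.
Buyers pay Pb = 172.5 − 21 = 151.5; x' = -45 + 1.5·172.5 = 213.75.
Buyers' price falls by P* − Pb = 156 − 151.5 = 4.5; sellers' price rises by Ps − P* = 172.5 − 156 = 16.5.
So producers capture 16.5/21 = 11/14 of each unit of subsidy.

Producer share = 11/14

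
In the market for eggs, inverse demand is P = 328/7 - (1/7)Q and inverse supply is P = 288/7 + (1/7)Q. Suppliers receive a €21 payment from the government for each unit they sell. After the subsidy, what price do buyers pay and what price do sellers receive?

Pre-subsidy: 328/7 - (1/7)Q = 288/7 + (1/7)Q gives Q* = 20 and P* = 44.
With the subsidy, sellers receive Ps = Pb + 21 for each unit, where Pb is the price buyers pay.
On the curves, Pb = 328/7 - (1/7)Q and Ps = 288/7 + (1/7)Q; the wedge Ps − Pb = 21 gives 288/7 + (1/7)Q − (328/7 - (1/7)Q) = 21, so Q' = 93.5.
Then Pb = 328/7 − (1/7)·93.5 = 33.5 and Ps = 288/7 + (1/7)·93.5 = 54.5.

Buyers pay €33.5; sellers receive €54.5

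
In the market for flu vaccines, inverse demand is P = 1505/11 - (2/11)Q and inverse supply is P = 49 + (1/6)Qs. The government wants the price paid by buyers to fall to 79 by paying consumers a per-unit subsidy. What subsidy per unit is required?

At a buyer price of 79, quantity demanded is 752.5 − 5.5·79 = 318.
Sellers supply 318 only when they receive Ps = 49 + (1/6)·318 = 102.
s = Ps − Pb = 102 − 79 = 23.

Required subsidy s = 23 per unit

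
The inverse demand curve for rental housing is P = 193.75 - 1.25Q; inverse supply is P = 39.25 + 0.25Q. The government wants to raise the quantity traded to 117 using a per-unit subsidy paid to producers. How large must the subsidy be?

Required subsidy s = 21 per unit

At Q = 117, from the demand curve buyers pay Pb = 193.75 − 1.25·117 = 47.5; from the supply curve sellers need Ps = 39.25 + 0.25·117 = 68.5.
The subsidy must fill the gap: s = Ps − Pb = 68.5 − 47.5 = 21.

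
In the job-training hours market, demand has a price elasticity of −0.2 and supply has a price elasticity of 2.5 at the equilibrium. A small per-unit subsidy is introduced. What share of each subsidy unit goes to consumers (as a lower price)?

For a small subsidy around the equilibrium, the benefit split depends on the relative slopes, which at a point are proportional to the elasticities.
Buyer share = εs/(εs + |εd|) = 2.5/(2.5 + 0.2) = 25/27; seller share = |εd|/(εs + |εd|) = 2/27.

Consumer share = 25/27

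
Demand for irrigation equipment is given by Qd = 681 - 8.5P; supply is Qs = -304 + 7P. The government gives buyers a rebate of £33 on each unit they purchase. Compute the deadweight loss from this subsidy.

Pre-subsidy: 681 - 8.5P = -304 + 7P gives P* = 1970/31, Q* = 4366/31.
With the rebate, buyers effectively pay Pb = Ps − 33, where Ps is the price sellers receive.
Demand in terms of Ps becomes Qd = 681 − 8.5(Ps − 33) = 961.5 - 8.5Ps. Setting this equal to supply: 961.5 - 8.5Ps = -304 + 7Ps, so Ps = 2531/31.
Buyers pay Pb = 2531/31 − 33 = 1508/31; Q' = -304 + 7·(2531/31) = 8293/31.
The subsidy expands output by 8293/31 − 4366/31 = 3927/31 past the efficient level; on those units the gap between marginal cost and willingness to pay runs from 0 up to 33.
DWL = ½ × 33 × 3927/31 = 129591/62.

Deadweight loss = 129591/62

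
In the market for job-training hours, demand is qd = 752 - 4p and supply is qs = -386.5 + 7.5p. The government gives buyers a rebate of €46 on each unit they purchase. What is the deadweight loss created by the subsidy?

Deadweight loss = €2760

Pre-subsidy: 752 - 4p = -386.5 + 7.5p gives p* = 99, q* = 356.
With the rebate, buyers effectively pay pb = ps − 46, where ps is the price sellers receive.
Demand in terms of ps becomes qd = 752 − 4(ps − 46) = 936 - 4ps. Setting this equal to supply: 936 - 4ps = -386.5 + 7.5ps, so ps = 115.
Buyers pay pb = 115 − 46 = 69; q' = -386.5 + 7.5·115 = 476.
The subsidy expands output by 476 − 356 = 120 past the efficient level; on those units the gap between marginal cost and willingness to pay runs from 0 up to 46.
DWL = ½ × 46 × 120 = 2760.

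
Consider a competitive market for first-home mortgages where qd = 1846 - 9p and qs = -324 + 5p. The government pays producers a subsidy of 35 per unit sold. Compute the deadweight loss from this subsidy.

Deadweight loss = 1968.75

Pre-subsidy: 1846 - 9p = -324 + 5p gives p* = 155, q* = 451.
With the subsidy, sellers receive ps = pb + 35 for each unit, where pb is the price buyers pay.
Supply in terms of pb becomes qs = -324 + 5(pb + 35) = -149 + 5pb. Setting this equal to demand: 1846 - 9pb = -149 + 5pb, so pb = 142.5.
Sellers receive ps = 142.5 + 35 = 177.5; q' = 1846 − 9·142.5 = 563.5.
The subsidy expands output by 563.5 − 451 = 112.5 past the efficient level; on those units the gap between marginal cost and willingness to pay runs from 0 up to 35.
DWL = ½ × 35 × 112.5 = 1968.75.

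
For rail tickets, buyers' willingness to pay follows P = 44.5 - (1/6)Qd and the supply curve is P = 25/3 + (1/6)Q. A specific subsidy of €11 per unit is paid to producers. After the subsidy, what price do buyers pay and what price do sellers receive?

Buyers pay 251/12; sellers receive 383/12

Pre-subsidy: 44.5 - (1/6)Q = 25/3 + (1/6)Q gives Q* = 108.5 and P* = 317/12.
With the subsidy, sellers receive Ps = Pb + 11 for each unit, where Pb is the price buyers pay.
On the curves, Pb = 44.5 - (1/6)Q and Ps = 25/3 + (1/6)Q; the wedge Ps − Pb = 11 gives 25/3 + (1/6)Q − (44.5 - (1/6)Q) = 11, so Q' = 141.5.
Then Pb = 44.5 − (1/6)·141.5 = 251/12 and Ps = 25/3 + (1/6)·141.5 = 383/12.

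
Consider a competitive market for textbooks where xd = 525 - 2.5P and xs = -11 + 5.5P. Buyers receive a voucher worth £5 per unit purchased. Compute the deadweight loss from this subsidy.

Pre-subsidy: 525 - 2.5P = -11 + 5.5P gives P* = 67, x* = 357.5.
With the rebate, buyers effectively pay Pb = Ps − 5, where Ps is the price sellers receive.
Demand in terms of Ps becomes xd = 525 − 2.5(Ps − 5) = 537.5 - 2.5Ps. Setting this equal to supply: 537.5 - 2.5Ps = -11 + 5.5Ps, so Ps = 68.5625.
Buyers pay Pb = 68.5625 − 5 = 63.5625; x' = -11 + 5.5·68.5625 = 366.09375.
The subsidy expands output by 366.09375 − 357.5 = 8.59375 past the efficient level; on those units the gap between marginal cost and willingness to pay runs from 0 up to 5.
DWL = ½ × 5 × 8.59375 = 21.484375.

Deadweight loss = £21.484375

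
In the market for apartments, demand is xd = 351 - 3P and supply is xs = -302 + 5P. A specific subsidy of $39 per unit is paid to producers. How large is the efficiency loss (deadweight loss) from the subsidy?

Pre-subsidy: 351 - 3P = -302 + 5P gives P* = 81.625, x* = 106.125.
With the subsidy, sellers receive Ps = Pb + 39 for each unit, where Pb is the price buyers pay.
Supply in terms of Pb becomes xs = -302 + 5(Pb + 39) = -107 + 5Pb. Setting this equal to demand: 351 - 3Pb = -107 + 5Pb, so Pb = 57.25.
Sellers receive Ps = 57.25 + 39 = 96.25; x' = 351 − 3·57.25 = 179.25.
The subsidy expands output by 179.25 − 106.125 = 73.125 past the efficient level; on those units the gap between marginal cost and willingness to pay runs from 0 up to 39.
DWL = ½ × 39 × 73.125 = 1425.9375.

Deadweight loss = $1425.9375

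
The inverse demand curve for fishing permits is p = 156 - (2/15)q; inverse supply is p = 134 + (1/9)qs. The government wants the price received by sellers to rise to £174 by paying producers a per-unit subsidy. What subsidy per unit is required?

Required subsidy s = £66 per unit

At a seller price of 174, quantity supplied is -1206 + 9·174 = 360.
Buyers absorb 360 only when they pay pb = 156 − (2/15)·360 = 108.
s = ps − pb = 174 − 108 = 66.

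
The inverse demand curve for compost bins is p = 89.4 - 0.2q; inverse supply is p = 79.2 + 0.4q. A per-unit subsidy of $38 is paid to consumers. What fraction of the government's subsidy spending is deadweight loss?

DWL / government spending = 95/241

Pre-subsidy: 89.4 - 0.2q = 79.2 + 0.4q gives q* = 17 and p* = 86.
With the rebate, buyers effectively pay pb = ps − 38, where ps is the price sellers receive.
On the curves, pb = 89.4 - 0.2q and ps = 79.2 + 0.4q; the wedge ps − pb = 38 gives 79.2 + 0.4q − (89.4 - 0.2q) = 38, so q' = 241/3.
Then pb = 89.4 − 0.2·(241/3) = 220/3 and ps = 79.2 + 0.4·(241/3) = 334/3.
ΔCS = ½(17 + 241/3)(86 − 220/3) = 5548/9; ΔPS = ½(17 + 241/3)(334/3 − 86) = 11096/9.
Government spending = 38 × 241/3 = 9158/3.
DWL = ½ × 38 × (241/3 − 17) = 3610/3; fraction = (3610/3) / (9158/3) = 95/241.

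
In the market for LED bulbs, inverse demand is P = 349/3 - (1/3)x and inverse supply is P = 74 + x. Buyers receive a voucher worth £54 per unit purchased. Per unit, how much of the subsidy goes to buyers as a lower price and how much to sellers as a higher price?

Pre-subsidy: 349/3 - (1/3)x = 74 + x gives x* = 31.75 and P* = 105.75.
With the rebate, buyers effectively pay Pb = Ps − 54, where Ps is the price sellers receive.
On the curves, Pb = 349/3 - (1/3)x and Ps = 74 + x; the wedge Ps − Pb = 54 gives 74 + x − (349/3 - (1/3)x) = 54, so x' = 72.25.
Then Pb = 349/3 − (1/3)·72.25 = 92.25 and Ps = 74 + 1·72.25 = 146.25.
Buyers' price falls by P* − Pb = 105.75 − 92.25 = 13.5; sellers' price rises by Ps − P* = 146.25 − 105.75 = 40.5.

Buyers gain £13.5 per unit; sellers gain £40.5 per unit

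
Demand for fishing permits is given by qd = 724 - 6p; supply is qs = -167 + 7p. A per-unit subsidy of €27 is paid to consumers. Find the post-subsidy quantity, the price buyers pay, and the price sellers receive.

Pre-subsidy: 724 - 6p = -167 + 7p gives p* = 891/13, q* = 4066/13.
With the rebate, buyers effectively pay pb = ps − 27, where ps is the price sellers receive.
Demand in terms of ps becomes qd = 724 − 6(ps − 27) = 886 - 6ps. Setting this equal to supply: 886 - 6ps = -167 + 7ps, so ps = 81.
Buyers pay pb = 81 − 27 = 54; q' = -167 + 7·81 = 400.

q' = 400; buyers pay €54; sellers receive €81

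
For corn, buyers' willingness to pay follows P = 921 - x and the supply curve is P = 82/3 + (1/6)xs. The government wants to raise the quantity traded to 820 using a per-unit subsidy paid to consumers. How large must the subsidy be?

At x = 820, from the demand curve buyers pay Pb = 921 − 1·820 = 101; from the supply curve sellers need Ps = 82/3 + (1/6)·820 = 164.
The subsidy must fill the gap: s = Ps − Pb = 164 − 101 = 63.

Required subsidy s = 63 per unit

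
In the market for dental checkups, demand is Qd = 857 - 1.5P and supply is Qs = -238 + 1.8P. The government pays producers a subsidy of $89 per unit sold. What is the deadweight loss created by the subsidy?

Pre-subsidy: 857 - 1.5P = -238 + 1.8P gives P* = 3650/11, Q* = 3952/11.
With the subsidy, sellers receive Ps = Pb + 89 for each unit, where Pb is the price buyers pay.
Supply in terms of Pb becomes Qs = -238 + 1.8(Pb + 89) = -77.8 + 1.8Pb. Setting this equal to demand: 857 - 1.5Pb = -77.8 + 1.8Pb, so Pb = 3116/11.
Sellers receive Ps = 3116/11 + 89 = 4095/11; Q' = 857 − 1.5·(3116/11) = 4753/11.
The subsidy expands output by 4753/11 − 3952/11 = 801/11 past the efficient level; on those units the gap between marginal cost and willingness to pay runs from 0 up to 89.
DWL = ½ × 89 × 801/11 = 71289/22.

Deadweight loss = 71289/22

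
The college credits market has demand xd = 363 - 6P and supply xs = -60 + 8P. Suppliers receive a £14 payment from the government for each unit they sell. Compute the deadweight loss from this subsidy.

Deadweight loss = £336

Pre-subsidy: 363 - 6P = -60 + 8P gives P* = 423/14, x* = 1272/7.
With the subsidy, sellers receive Ps = Pb + 14 for each unit, where Pb is the price buyers pay.
Supply in terms of Pb becomes xs = -60 + 8(Pb + 14) = 52 + 8Pb. Setting this equal to demand: 363 - 6Pb = 52 + 8Pb, so Pb = 311/14.
Sellers receive Ps = 311/14 + 14 = 507/14; x' = 363 − 6·(311/14) = 1608/7.
The subsidy expands output by 1608/7 − 1272/7 = 48 past the efficient level; on those units the gap between marginal cost and willingness to pay runs from 0 up to 14.
DWL = ½ × 14 × 48 = 336.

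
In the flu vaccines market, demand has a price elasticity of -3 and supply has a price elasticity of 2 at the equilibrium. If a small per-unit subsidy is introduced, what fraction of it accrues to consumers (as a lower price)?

Consumer share = 0.4

For a small subsidy around the equilibrium, the benefit split depends on the relative slopes, which at a point are proportional to the elasticities.
Buyer share = εs/(εs + |εd|) = 2/(2 + 3) = 0.4; seller share = |εd|/(εs + |εd|) = 0.6.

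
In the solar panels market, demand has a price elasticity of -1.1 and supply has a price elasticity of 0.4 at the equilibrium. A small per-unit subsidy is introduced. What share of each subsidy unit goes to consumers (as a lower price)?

Consumer share = 4/15

For a small subsidy around the equilibrium, the benefit split depends on the relative slopes, which at a point are proportional to the elasticities.
Buyer share = εs/(εs + |εd|) = 0.4/(0.4 + 1.1) = 4/15; seller share = |εd|/(εs + |εd|) = 11/15.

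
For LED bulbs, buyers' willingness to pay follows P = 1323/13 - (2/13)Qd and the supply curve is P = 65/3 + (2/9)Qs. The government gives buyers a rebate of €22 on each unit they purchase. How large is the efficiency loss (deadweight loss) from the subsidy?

Pre-subsidy: 1323/13 - (2/13)Q = 65/3 + (2/9)Q gives Q* = 213 and P* = 69.
With the rebate, buyers effectively pay Pb = Ps − 22, where Ps is the price sellers receive.
On the curves, Pb = 1323/13 - (2/13)Q and Ps = 65/3 + (2/9)Q; the wedge Ps − Pb = 22 gives 65/3 + (2/9)Q − (1323/13 - (2/13)Q) = 22, so Q' = 271.5.
Then Pb = 1323/13 − (2/13)·271.5 = 60 and Ps = 65/3 + (2/9)·271.5 = 82.
The subsidy expands output by 271.5 − 213 = 58.5 past the efficient level; on those units the gap between marginal cost and willingness to pay runs from 0 up to 22.
DWL = ½ × 22 × 58.5 = 643.5.

Deadweight loss = €643.5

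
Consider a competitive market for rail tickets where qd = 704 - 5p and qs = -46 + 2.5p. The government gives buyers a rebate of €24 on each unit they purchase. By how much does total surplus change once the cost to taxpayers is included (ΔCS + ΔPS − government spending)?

Net change in total surplus = -€480

Pre-subsidy: 704 - 5p = -46 + 2.5p gives p* = 100, q* = 204.
With the rebate, buyers effectively pay pb = ps − 24, where ps is the price sellers receive.
Demand in terms of ps becomes qd = 704 − 5(ps − 24) = 824 - 5ps. Setting this equal to supply: 824 - 5ps = -46 + 2.5ps, so ps = 116.
Buyers pay pb = 116 − 24 = 92; q' = -46 + 2.5·116 = 244.
ΔCS = ½(204 + 244)(100 − 92) = 1792; ΔPS = ½(204 + 244)(116 − 100) = 3584.
Government spending = 24 × 244 = 5856.
Net change = 1792 + 3584 − 5856 = -480. The loss equals the DWL triangle ½·24·40.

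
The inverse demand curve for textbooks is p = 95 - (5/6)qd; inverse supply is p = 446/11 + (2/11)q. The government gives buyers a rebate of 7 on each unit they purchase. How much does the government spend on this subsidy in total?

Pre-subsidy: 95 - (5/6)q = 446/11 + (2/11)q gives q* = 3594/67 and p* = 3370/67.
With the rebate, buyers effectively pay pb = ps − 7, where ps is the price sellers receive.
On the curves, pb = 95 - (5/6)q and ps = 446/11 + (2/11)q; the wedge ps − pb = 7 gives 446/11 + (2/11)q − (95 - (5/6)q) = 7, so q' = 4056/67.
Then pb = 95 − (5/6)·(4056/67) = 2985/67 and ps = 446/11 + (2/11)·(4056/67) = 3454/67.
Government outlay = subsidy × quantity = 7 × 4056/67 = 28392/67.

Government cost = 28392/67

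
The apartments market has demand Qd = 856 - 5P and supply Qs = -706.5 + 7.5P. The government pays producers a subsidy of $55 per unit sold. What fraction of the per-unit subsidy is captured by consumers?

Pre-subsidy: 856 - 5P = -706.5 + 7.5P gives P* = 125, Q* = 231.
With the subsidy, sellers receive Ps = Pb + 55 for each unit, where Pb is the price buyers pay.
Supply in terms of Pb becomes Qs = -706.5 + 7.5(Pb + 55) = -294 + 7.5Pb. Setting this equal to demand: 856 - 5Pb = -294 + 7.5Pb, so Pb = 92.
Sellers receive Ps = 92 + 55 = 147; Q' = 856 − 5·92 = 396.
Buyers' price falls by P* − Pb = 125 − 92 = 33; sellers' price rises by Ps − P* = 147 − 125 = 22.
So consumers capture 33/55 = 0.6 of each unit of subsidy.

Consumer share = 0.6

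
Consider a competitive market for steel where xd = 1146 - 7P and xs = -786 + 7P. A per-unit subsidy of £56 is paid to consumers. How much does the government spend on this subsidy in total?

Pre-subsidy: 1146 - 7P = -786 + 7P gives P* = 138, x* = 180.
With the rebate, buyers effectively pay Pb = Ps − 56, where Ps is the price sellers receive.
Demand in terms of Ps becomes xd = 1146 − 7(Ps − 56) = 1538 - 7Ps. Setting this equal to supply: 1538 - 7Ps = -786 + 7Ps, so Ps = 166.
Buyers pay Pb = 166 − 56 = 110; x' = -786 + 7·166 = 376.
Government outlay = subsidy × quantity = 56 × 376 = 21056.

Government cost = £21056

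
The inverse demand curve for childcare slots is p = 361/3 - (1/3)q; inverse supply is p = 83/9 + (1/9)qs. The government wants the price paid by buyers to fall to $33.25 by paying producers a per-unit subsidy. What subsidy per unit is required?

Required subsidy s = $5 per unit

At a buyer price of 33.25, quantity demanded is 361 − 3·33.25 = 261.25.
Sellers supply 261.25 only when they receive ps = 83/9 + (1/9)·261.25 = 38.25.
s = ps − pb = 38.25 − 33.25 = 5.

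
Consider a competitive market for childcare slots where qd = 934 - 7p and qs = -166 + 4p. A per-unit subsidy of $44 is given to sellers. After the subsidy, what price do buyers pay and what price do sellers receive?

Buyers pay $84; sellers receive $128

Pre-subsidy: 934 - 7p = -166 + 4p gives p* = 100, q* = 234.
With the subsidy, sellers receive ps = pb + 44 for each unit, where pb is the price buyers pay.
Supply in terms of pb becomes qs = -166 + 4(pb + 44) = 10 + 4pb. Setting this equal to demand: 934 - 7pb = 10 + 4pb, so pb = 84.
Sellers receive ps = 84 + 44 = 128; q' = 934 − 7·84 = 346.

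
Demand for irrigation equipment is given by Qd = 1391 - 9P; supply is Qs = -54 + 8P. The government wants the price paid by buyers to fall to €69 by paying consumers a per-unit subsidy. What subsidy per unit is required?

Required subsidy s = €34 per unit

At a buyer price of 69, quantity demanded is 1391 − 9·69 = 770.
Sellers supply 770 only when they receive Ps with -54 + 8·Ps = 770, i.e. Ps = 103.
s = Ps − Pb = 103 − 69 = 34.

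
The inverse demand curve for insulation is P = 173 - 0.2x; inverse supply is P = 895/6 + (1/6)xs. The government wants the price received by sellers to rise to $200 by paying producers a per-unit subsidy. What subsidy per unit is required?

At a seller price of 200, quantity supplied is -895 + 6·200 = 305.
Buyers absorb 305 only when they pay Pb = 173 − 0.2·305 = 112.
s = Ps − Pb = 200 − 112 = 88.

Required subsidy s = $88 per unit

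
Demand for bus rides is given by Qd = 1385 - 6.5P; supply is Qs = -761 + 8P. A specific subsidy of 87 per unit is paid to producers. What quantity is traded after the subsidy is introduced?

Pre-subsidy: 1385 - 6.5P = -761 + 8P gives P* = 148, Q* = 423.
With the subsidy, sellers receive Ps = Pb + 87 for each unit, where Pb is the price buyers pay.
Supply in terms of Pb becomes Qs = -761 + 8(Pb + 87) = -65 + 8Pb. Setting this equal to demand: 1385 - 6.5Pb = -65 + 8Pb, so Pb = 100.
Sellers receive Ps = 100 + 87 = 187; Q' = 1385 − 6.5·100 = 735.

Q' = 735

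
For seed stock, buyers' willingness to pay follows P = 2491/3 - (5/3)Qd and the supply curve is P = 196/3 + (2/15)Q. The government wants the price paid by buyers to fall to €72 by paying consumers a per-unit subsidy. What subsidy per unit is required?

Required subsidy s = €54 per unit

At a buyer price of 72, quantity demanded is 498.2 − 0.6·72 = 455.
Sellers supply 455 only when they receive Ps = 196/3 + (2/15)·455 = 126.
s = Ps − Pb = 126 − 72 = 54.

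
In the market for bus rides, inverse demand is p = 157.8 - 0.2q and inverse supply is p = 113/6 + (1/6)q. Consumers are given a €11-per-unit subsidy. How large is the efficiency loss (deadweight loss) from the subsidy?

Pre-subsidy: 157.8 - 0.2q = 113/6 + (1/6)q gives q* = 379 and p* = 82.
With the rebate, buyers effectively pay pb = ps − 11, where ps is the price sellers receive.
On the curves, pb = 157.8 - 0.2q and ps = 113/6 + (1/6)q; the wedge ps − pb = 11 gives 113/6 + (1/6)q − (157.8 - 0.2q) = 11, so q' = 409.
Then pb = 157.8 − 0.2·409 = 76 and ps = 113/6 + (1/6)·409 = 87.
The subsidy expands output by 409 − 379 = 30 past the efficient level; on those units the gap between marginal cost and willingness to pay runs from 0 up to 11.
DWL = ½ × 11 × 30 = 165.

Deadweight loss = €165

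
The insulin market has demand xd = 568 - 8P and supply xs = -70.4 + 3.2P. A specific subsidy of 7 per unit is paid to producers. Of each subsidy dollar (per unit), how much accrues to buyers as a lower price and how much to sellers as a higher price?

Buyers gain 2 per unit; sellers gain 5 per unit

Pre-subsidy: 568 - 8P = -70.4 + 3.2P gives P* = 57, x* = 112.
With the subsidy, sellers receive Ps = Pb + 7 for each unit, where Pb is the price buyers pay.
Supply in terms of Pb becomes xs = -70.4 + 3.2(Pb + 7) = -48 + 3.2Pb. Setting this equal to demand: 568 - 8Pb = -48 + 3.2Pb, so Pb = 55.
Sellers receive Ps = 55 + 7 = 62; x' = 568 − 8·55 = 128.
Buyers' price falls by P* − Pb = 57 − 55 = 2; sellers' price rises by Ps − P* = 62 − 57 = 5.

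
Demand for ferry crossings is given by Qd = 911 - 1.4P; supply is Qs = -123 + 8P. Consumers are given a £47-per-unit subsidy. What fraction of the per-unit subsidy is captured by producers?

Producer share = 7/47

Pre-subsidy: 911 - 1.4P = -123 + 8P gives P* = 110, Q* = 757.
With the rebate, buyers effectively pay Pb = Ps − 47, where Ps is the price sellers receive.
Demand in terms of Ps becomes Qd = 911 − 1.4(Ps − 47) = 976.8 - 1.4Ps. Setting this equal to supply: 976.8 - 1.4Ps = -123 + 8Ps, so Ps = 117.
Buyers pay Pb = 117 − 47 = 70; Q' = -123 + 8·117 = 813.
Buyers' price falls by P* − Pb = 110 − 70 = 40; sellers' price rises by Ps − P* = 117 − 110 = 7.
So producers capture 7/47 = 7/47 of each unit of subsidy.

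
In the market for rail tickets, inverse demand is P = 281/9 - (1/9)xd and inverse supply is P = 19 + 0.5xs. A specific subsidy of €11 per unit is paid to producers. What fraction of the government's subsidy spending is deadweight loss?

Pre-subsidy: 281/9 - (1/9)x = 19 + 0.5x gives x* = 20 and P* = 29.
With the subsidy, sellers receive Ps = Pb + 11 for each unit, where Pb is the price buyers pay.
On the curves, Pb = 281/9 - (1/9)x and Ps = 19 + 0.5x; the wedge Ps − Pb = 11 gives 19 + 0.5x − (281/9 - (1/9)x) = 11, so x' = 38.
Then Pb = 281/9 − (1/9)·38 = 27 and Ps = 19 + 0.5·38 = 38.
ΔCS = ½(20 + 38)(29 − 27) = 58; ΔPS = ½(20 + 38)(38 − 29) = 261.
Government spending = 11 × 38 = 418.
DWL = ½ × 11 × (38 − 20) = 99; fraction = 99 / 418 = 9/38.

DWL / government spending = 9/38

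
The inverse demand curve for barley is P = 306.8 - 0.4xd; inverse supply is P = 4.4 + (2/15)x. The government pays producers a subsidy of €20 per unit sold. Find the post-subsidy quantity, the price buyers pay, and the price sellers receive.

x' = 604.5; buyers pay €65; sellers receive €85

Pre-subsidy: 306.8 - 0.4x = 4.4 + (2/15)x gives x* = 567 and P* = 80.
With the subsidy, sellers receive Ps = Pb + 20 for each unit, where Pb is the price buyers pay.
On the curves, Pb = 306.8 - 0.4x and Ps = 4.4 + (2/15)x; the wedge Ps − Pb = 20 gives 4.4 + (2/15)x − (306.8 - 0.4x) = 20, so x' = 604.5.
Then Pb = 306.8 − 0.4·604.5 = 65 and Ps = 4.4 + (2/15)·604.5 = 85.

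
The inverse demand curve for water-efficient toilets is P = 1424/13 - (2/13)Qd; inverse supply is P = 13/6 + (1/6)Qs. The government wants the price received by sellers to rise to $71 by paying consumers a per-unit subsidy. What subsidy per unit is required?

At a seller price of 71, quantity supplied is -13 + 6·71 = 413.
Buyers absorb 413 only when they pay Pb = 1424/13 − (2/13)·413 = 46.
s = Ps − Pb = 71 − 46 = 25.

Required subsidy s = $25 per unit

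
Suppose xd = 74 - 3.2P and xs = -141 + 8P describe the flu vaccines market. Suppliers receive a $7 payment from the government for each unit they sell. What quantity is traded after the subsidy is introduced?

Pre-subsidy: 74 - 3.2P = -141 + 8P gives P* = 1075/56, x* = 88/7.
With the subsidy, sellers receive Ps = Pb + 7 for each unit, where Pb is the price buyers pay.
Supply in terms of Pb becomes xs = -141 + 8(Pb + 7) = -85 + 8Pb. Setting this equal to demand: 74 - 3.2Pb = -85 + 8Pb, so Pb = 795/56.
Sellers receive Ps = 795/56 + 7 = 1187/56; x' = 74 − 3.2·(795/56) = 200/7.

x' = 200/7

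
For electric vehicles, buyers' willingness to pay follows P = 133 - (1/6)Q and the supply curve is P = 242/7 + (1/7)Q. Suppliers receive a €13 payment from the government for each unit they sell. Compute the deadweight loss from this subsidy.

Deadweight loss = €273

Pre-subsidy: 133 - (1/6)Q = 242/7 + (1/7)Q gives Q* = 318 and P* = 80.
With the subsidy, sellers receive Ps = Pb + 13 for each unit, where Pb is the price buyers pay.
On the curves, Pb = 133 - (1/6)Q and Ps = 242/7 + (1/7)Q; the wedge Ps − Pb = 13 gives 242/7 + (1/7)Q − (133 - (1/6)Q) = 13, so Q' = 360.
Then Pb = 133 − (1/6)·360 = 73 and Ps = 242/7 + (1/7)·360 = 86.
The subsidy expands output by 360 − 318 = 42 past the efficient level; on those units the gap between marginal cost and willingness to pay runs from 0 up to 13.
DWL = ½ × 13 × 42 = 273.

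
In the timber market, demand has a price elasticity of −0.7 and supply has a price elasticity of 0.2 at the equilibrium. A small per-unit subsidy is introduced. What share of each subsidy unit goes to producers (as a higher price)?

Producer share = 7/9

For a small subsidy around the equilibrium, the benefit split depends on the relative slopes, which at a point are proportional to the elasticities.
Buyer share = εs/(εs + |εd|) = 0.2/(0.2 + 0.7) = 2/9; seller share = |εd|/(εs + |εd|) = 7/9.
So producers capture 7/9 of the subsidy.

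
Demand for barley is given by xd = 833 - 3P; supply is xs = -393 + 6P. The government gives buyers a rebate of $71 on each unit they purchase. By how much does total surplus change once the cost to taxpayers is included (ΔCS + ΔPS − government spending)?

Pre-subsidy: 833 - 3P = -393 + 6P gives P* = 1226/9, x* = 1273/3.
With the rebate, buyers effectively pay Pb = Ps − 71, where Ps is the price sellers receive.
Demand in terms of Ps becomes xd = 833 − 3(Ps − 71) = 1046 - 3Ps. Setting this equal to supply: 1046 - 3Ps = -393 + 6Ps, so Ps = 1439/9.
Buyers pay Pb = 1439/9 − 71 = 800/9; x' = -393 + 6·(1439/9) = 1699/3.
ΔCS = ½(1273/3 + 1699/3)(1226/9 − 800/9) = 211012/9; ΔPS = ½(1273/3 + 1699/3)(1439/9 − 1226/9) = 105506/9.
Government spending = 71 × 1699/3 = 120629/3.
Net change = 211012/9 + 105506/9 − 120629/3 = -5041. The loss equals the DWL triangle ½·71·142.

Net change in total surplus = -$5041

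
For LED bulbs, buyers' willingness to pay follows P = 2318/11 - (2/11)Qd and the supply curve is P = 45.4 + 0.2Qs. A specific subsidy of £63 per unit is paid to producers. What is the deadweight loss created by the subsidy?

Deadweight loss = £5197.5

Pre-subsidy: 2318/11 - (2/11)Q = 45.4 + 0.2Q gives Q* = 433 and P* = 132.
With the subsidy, sellers receive Ps = Pb + 63 for each unit, where Pb is the price buyers pay.
On the curves, Pb = 2318/11 - (2/11)Q and Ps = 45.4 + 0.2Q; the wedge Ps − Pb = 63 gives 45.4 + 0.2Q − (2318/11 - (2/11)Q) = 63, so Q' = 598.
Then Pb = 2318/11 − (2/11)·598 = 102 and Ps = 45.4 + 0.2·598 = 165.
The subsidy expands output by 598 − 433 = 165 past the efficient level; on those units the gap between marginal cost and willingness to pay runs from 0 up to 63.
DWL = ½ × 63 × 165 = 5197.5.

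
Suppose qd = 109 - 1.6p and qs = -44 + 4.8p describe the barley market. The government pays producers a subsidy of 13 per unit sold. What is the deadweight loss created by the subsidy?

Deadweight loss = 101.4

Pre-subsidy: 109 - 1.6p = -44 + 4.8p gives p* = 23.90625, q* = 70.75.
With the subsidy, sellers receive ps = pb + 13 for each unit, where pb is the price buyers pay.
Supply in terms of pb becomes qs = -44 + 4.8(pb + 13) = 18.4 + 4.8pb. Setting this equal to demand: 109 - 1.6pb = 18.4 + 4.8pb, so pb = 14.15625.
Sellers receive ps = 14.15625 + 13 = 27.15625; q' = 109 − 1.6·14.15625 = 86.35.
The subsidy expands output by 86.35 − 70.75 = 15.6 past the efficient level; on those units the gap between marginal cost and willingness to pay runs from 0 up to 13.
DWL = ½ × 13 × 15.6 = 101.4.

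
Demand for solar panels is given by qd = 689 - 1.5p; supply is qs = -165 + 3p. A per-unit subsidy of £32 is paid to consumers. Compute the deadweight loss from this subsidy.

Deadweight loss = £512

Pre-subsidy: 689 - 1.5p = -165 + 3p gives p* = 1708/9, q* = 1213/3.
With the rebate, buyers effectively pay pb = ps − 32, where ps is the price sellers receive.
Demand in terms of ps becomes qd = 689 − 1.5(ps − 32) = 737 - 1.5ps. Setting this equal to supply: 737 - 1.5ps = -165 + 3ps, so ps = 1804/9.
Buyers pay pb = 1804/9 − 32 = 1516/9; q' = -165 + 3·(1804/9) = 1309/3.
The subsidy expands output by 1309/3 − 1213/3 = 32 past the efficient level; on those units the gap between marginal cost and willingness to pay runs from 0 up to 32.
DWL = ½ × 32 × 32 = 512.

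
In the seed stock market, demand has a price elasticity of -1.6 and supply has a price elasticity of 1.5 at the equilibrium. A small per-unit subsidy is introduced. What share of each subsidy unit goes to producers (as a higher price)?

For a small subsidy around the equilibrium, the benefit split depends on the relative slopes, which at a point are proportional to the elasticities.
Buyer share = εs/(εs + |εd|) = 1.5/(1.5 + 1.6) = 15/31; seller share = |εd|/(εs + |εd|) = 16/31.
So producers capture 16/31 of the subsidy.

Producer share = 16/31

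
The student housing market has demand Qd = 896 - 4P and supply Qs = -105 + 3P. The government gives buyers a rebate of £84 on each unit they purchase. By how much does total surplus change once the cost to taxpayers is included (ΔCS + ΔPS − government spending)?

Pre-subsidy: 896 - 4P = -105 + 3P gives P* = 143, Q* = 324.
With the rebate, buyers effectively pay Pb = Ps − 84, where Ps is the price sellers receive.
Demand in terms of Ps becomes Qd = 896 − 4(Ps − 84) = 1232 - 4Ps. Setting this equal to supply: 1232 - 4Ps = -105 + 3Ps, so Ps = 191.
Buyers pay Pb = 191 − 84 = 107; Q' = -105 + 3·191 = 468.
ΔCS = ½(324 + 468)(143 − 107) = 14256; ΔPS = ½(324 + 468)(191 − 143) = 19008.
Government spending = 84 × 468 = 39312.
Net change = 14256 + 19008 − 39312 = -6048. The loss equals the DWL triangle ½·84·144.

Net change in total surplus = -£6048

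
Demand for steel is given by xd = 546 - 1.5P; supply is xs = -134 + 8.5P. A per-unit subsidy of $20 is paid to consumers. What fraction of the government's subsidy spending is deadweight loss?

DWL / government spending = 17/626

Pre-subsidy: 546 - 1.5P = -134 + 8.5P gives P* = 68, x* = 444.
With the rebate, buyers effectively pay Pb = Ps − 20, where Ps is the price sellers receive.
Demand in terms of Ps becomes xd = 546 − 1.5(Ps − 20) = 576 - 1.5Ps. Setting this equal to supply: 576 - 1.5Ps = -134 + 8.5Ps, so Ps = 71.
Buyers pay Pb = 71 − 20 = 51; x' = -134 + 8.5·71 = 469.5.
ΔCS = ½(444 + 469.5)(68 − 51) = 7764.75; ΔPS = ½(444 + 469.5)(71 − 68) = 1370.25.
Government spending = 20 × 469.5 = 9390.
DWL = ½ × 20 × (469.5 − 444) = 255; fraction = 255 / 9390 = 17/626.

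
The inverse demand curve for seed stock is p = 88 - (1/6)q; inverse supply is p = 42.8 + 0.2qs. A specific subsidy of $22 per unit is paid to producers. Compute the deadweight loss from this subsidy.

Pre-subsidy: 88 - (1/6)q = 42.8 + 0.2q gives q* = 1356/11 and p* = 742/11.
With the subsidy, sellers receive ps = pb + 22 for each unit, where pb is the price buyers pay.
On the curves, pb = 88 - (1/6)q and ps = 42.8 + 0.2q; the wedge ps − pb = 22 gives 42.8 + 0.2q − (88 - (1/6)q) = 22, so q' = 2016/11.
Then pb = 88 − (1/6)·(2016/11) = 632/11 and ps = 42.8 + 0.2·(2016/11) = 874/11.
The subsidy expands output by 2016/11 − 1356/11 = 60 past the efficient level; on those units the gap between marginal cost and willingness to pay runs from 0 up to 22.
DWL = ½ × 22 × 60 = 660.

Deadweight loss = $660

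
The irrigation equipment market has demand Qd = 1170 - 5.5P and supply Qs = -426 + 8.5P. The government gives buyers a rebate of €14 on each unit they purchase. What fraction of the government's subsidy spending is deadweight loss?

DWL / government spending = 187/4718

Pre-subsidy: 1170 - 5.5P = -426 + 8.5P gives P* = 114, Q* = 543.
With the rebate, buyers effectively pay Pb = Ps − 14, where Ps is the price sellers receive.
Demand in terms of Ps becomes Qd = 1170 − 5.5(Ps − 14) = 1247 - 5.5Ps. Setting this equal to supply: 1247 - 5.5Ps = -426 + 8.5Ps, so Ps = 119.5.
Buyers pay Pb = 119.5 − 14 = 105.5; Q' = -426 + 8.5·119.5 = 589.75.
ΔCS = ½(543 + 589.75)(114 − 105.5) = 4814.1875; ΔPS = ½(543 + 589.75)(119.5 − 114) = 3115.0625.
Government spending = 14 × 589.75 = 8256.5.
DWL = ½ × 14 × (589.75 − 543) = 327.25; fraction = 327.25 / 8256.5 = 187/4718.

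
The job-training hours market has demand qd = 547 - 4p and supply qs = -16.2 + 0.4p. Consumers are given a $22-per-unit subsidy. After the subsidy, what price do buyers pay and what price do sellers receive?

Pre-subsidy: 547 - 4p = -16.2 + 0.4p gives p* = 128, q* = 35.
With the rebate, buyers effectively pay pb = ps − 22, where ps is the price sellers receive.
Demand in terms of ps becomes qd = 547 − 4(ps − 22) = 635 - 4ps. Setting this equal to supply: 635 - 4ps = -16.2 + 0.4ps, so ps = 148.
Buyers pay pb = 148 − 22 = 126; q' = -16.2 + 0.4·148 = 43.

Buyers pay $126; sellers receive $148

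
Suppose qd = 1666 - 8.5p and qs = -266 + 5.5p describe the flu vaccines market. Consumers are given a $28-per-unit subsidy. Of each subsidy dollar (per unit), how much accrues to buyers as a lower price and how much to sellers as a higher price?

Pre-subsidy: 1666 - 8.5p = -266 + 5.5p gives p* = 138, q* = 493.
With the rebate, buyers effectively pay pb = ps − 28, where ps is the price sellers receive.
Demand in terms of ps becomes qd = 1666 − 8.5(ps − 28) = 1904 - 8.5ps. Setting this equal to supply: 1904 - 8.5ps = -266 + 5.5ps, so ps = 155.
Buyers pay pb = 155 − 28 = 127; q' = -266 + 5.5·155 = 586.5.
Buyers' price falls by p* − pb = 138 − 127 = 11; sellers' price rises by ps − p* = 155 − 138 = 17.

Buyers gain $11 per unit; sellers gain $17 per unit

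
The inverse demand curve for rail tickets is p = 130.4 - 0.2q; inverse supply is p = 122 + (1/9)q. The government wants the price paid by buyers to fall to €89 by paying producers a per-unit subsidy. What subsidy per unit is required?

At a buyer price of 89, quantity demanded is 652 − 5·89 = 207.
Sellers supply 207 only when they receive ps = 122 + (1/9)·207 = 145.
s = ps − pb = 145 − 89 = 56.

Required subsidy s = €56 per unit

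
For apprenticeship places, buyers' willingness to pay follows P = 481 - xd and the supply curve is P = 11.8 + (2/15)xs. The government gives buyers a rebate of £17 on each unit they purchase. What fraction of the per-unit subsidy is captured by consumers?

Consumer share = 15/17

Pre-subsidy: 481 - x = 11.8 + (2/15)x gives x* = 414 and P* = 67.
With the rebate, buyers effectively pay Pb = Ps − 17, where Ps is the price sellers receive.
On the curves, Pb = 481 - x and Ps = 11.8 + (2/15)x; the wedge Ps − Pb = 17 gives 11.8 + (2/15)x − (481 - x) = 17, so x' = 429.
Then Pb = 481 − 1·429 = 52 and Ps = 11.8 + (2/15)·429 = 69.
Buyers' price falls by P* − Pb = 67 − 52 = 15; sellers' price rises by Ps − P* = 69 − 67 = 2.
So consumers capture 15/17 = 15/17 of each unit of subsidy.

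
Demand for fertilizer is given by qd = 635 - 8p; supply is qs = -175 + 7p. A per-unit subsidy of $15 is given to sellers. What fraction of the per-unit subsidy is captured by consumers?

Pre-subsidy: 635 - 8p = -175 + 7p gives p* = 54, q* = 203.
With the subsidy, sellers receive ps = pb + 15 for each unit, where pb is the price buyers pay.
Supply in terms of pb becomes qs = -175 + 7(pb + 15) = -70 + 7pb. Setting this equal to demand: 635 - 8pb = -70 + 7pb, so pb = 47.
Sellers receive ps = 47 + 15 = 62; q' = 635 − 8·47 = 259.
Buyers' price falls by p* − pb = 54 − 47 = 7; sellers' price rises by ps − p* = 62 − 54 = 8.
So consumers capture 7/15 = 7/15 of each unit of subsidy.

Consumer share = 7/15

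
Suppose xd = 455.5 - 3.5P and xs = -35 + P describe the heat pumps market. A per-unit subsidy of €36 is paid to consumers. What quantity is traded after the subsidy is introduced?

Pre-subsidy: 455.5 - 3.5P = -35 + P gives P* = 109, x* = 74.
With the rebate, buyers effectively pay Pb = Ps − 36, where Ps is the price sellers receive.
Demand in terms of Ps becomes xd = 455.5 − 3.5(Ps − 36) = 581.5 - 3.5Ps. Setting this equal to supply: 581.5 - 3.5Ps = -35 + Ps, so Ps = 137.
Buyers pay Pb = 137 − 36 = 101; x' = -35 + 1·137 = 102.

x' = 102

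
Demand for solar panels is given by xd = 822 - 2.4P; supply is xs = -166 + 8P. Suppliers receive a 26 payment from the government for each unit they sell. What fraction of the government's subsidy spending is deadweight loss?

DWL / government spending = 4/107

Pre-subsidy: 822 - 2.4P = -166 + 8P gives P* = 95, x* = 594.
With the subsidy, sellers receive Ps = Pb + 26 for each unit, where Pb is the price buyers pay.
Supply in terms of Pb becomes xs = -166 + 8(Pb + 26) = 42 + 8Pb. Setting this equal to demand: 822 - 2.4Pb = 42 + 8Pb, so Pb = 75.
Sellers receive Ps = 75 + 26 = 101; x' = 822 − 2.4·75 = 642.
ΔCS = ½(594 + 642)(95 − 75) = 12360; ΔPS = ½(594 + 642)(101 − 95) = 3708.
Government spending = 26 × 642 = 16692.
DWL = ½ × 26 × (642 − 594) = 624; fraction = 624 / 16692 = 4/107.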